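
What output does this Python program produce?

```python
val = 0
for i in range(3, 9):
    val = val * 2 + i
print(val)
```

246

i=3: val = 0*2+3 = 3
i=4: val = 3*2+4 = 10
i=5: val = 10*2+5 = 25
i=6: val = 25*2+6 = 56
i=7: val = 56*2+7 = 119
i=8: val = 119*2+8 = 246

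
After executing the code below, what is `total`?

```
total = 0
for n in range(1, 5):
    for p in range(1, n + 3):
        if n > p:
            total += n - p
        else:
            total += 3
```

46

n=1,p=1: not 1>1, total = 0+3 = 3
n=1,p=2: not 1>2, total = 3+3 = 6
n=1,p=3: not 1>3, total = 6+3 = 9
n=2,p=1: 2>1, total = 9+1 = 10
n=2,p=2: not 2>2, total = 10+3 = 13
n=2,p=3: not 2>3, total = 13+3 = 16
n=2,p=4: not 2>4, total = 16+3 = 19
n=3,p=1: 3>1, total = 19+2 = 21
n=3,p=2: 3>2, total = 21+1 = 22
n=3,p=3: not 3>3, total = 22+3 = 25
n=3,p=4: not 3>4, total = 25+3 = 28
n=3,p=5: not 3>5, total = 28+3 = 31
n=4,p=1: 4>1, total = 31+3 = 34
n=4,p=2: 4>2, total = 34+2 = 36
n=4,p=3: 4>3, total = 36+1 = 37
n=4,p=4: not 4>4, total = 37+3 = 40
n=4,p=5: not 4>5, total = 40+3 = 43
n=4,p=6: not 4>6, total = 43+3 = 46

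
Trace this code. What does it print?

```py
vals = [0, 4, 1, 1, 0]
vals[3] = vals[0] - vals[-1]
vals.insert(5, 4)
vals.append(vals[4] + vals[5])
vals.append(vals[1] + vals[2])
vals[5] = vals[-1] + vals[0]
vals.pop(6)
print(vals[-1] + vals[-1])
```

10

vals[3] = vals[0]-vals[-1] = 0-0 = 0 → [0, 4, 1, 0, 0]
insert 4 at 5 → [0, 4, 1, 0, 0, 4]
append vals[4]+vals[5] = 0+4 = 4 → [0, 4, 1, 0, 0, 4, 4]
append vals[1]+vals[2] = 4+1 = 5 → [0, 4, 1, 0, 0, 4, 4, 5]
vals[5] = vals[-1]+vals[0] = 5+0 = 5 → [0, 4, 1, 0, 0, 5, 4, 5]
pop(6) removes 4 → [0, 4, 1, 0, 0, 5, 5]
vals[-1]+vals[-1] = 5+5 = 10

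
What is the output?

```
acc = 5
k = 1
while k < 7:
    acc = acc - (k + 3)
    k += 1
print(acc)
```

-34

k=1: acc = 5-4 = 1
k=2: acc = 1-5 = -4
k=3: acc = (-4)-6 = -10
k=4: acc = (-10)-7 = -17
k=5: acc = (-17)-8 = -25
k=6: acc = (-25)-9 = -34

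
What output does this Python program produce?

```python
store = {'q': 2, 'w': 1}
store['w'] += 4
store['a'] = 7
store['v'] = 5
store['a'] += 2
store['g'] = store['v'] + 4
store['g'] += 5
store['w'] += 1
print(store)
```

{'q': 2, 'w': 6, 'a': 9, 'v': 5, 'g': 14}

store['w'] = 1+4 = 5 → {'q': 2, 'w': 5}
store['a'] = 7 → {'q': 2, 'w': 5, 'a': 7}
store['v'] = 5 → {'q': 2, 'w': 5, 'a': 7, 'v': 5}
store['a'] = 7+2 = 9 → {'q': 2, 'w': 5, 'a': 9, 'v': 5}
store['g'] = store['v']+4 = 9 → {'q': 2, 'w': 5, 'a': 9, 'v': 5, 'g': 9}
store['g'] = 9+5 = 14 → {'q': 2, 'w': 5, 'a': 9, 'v': 5, 'g': 14}
store['w'] = 5+1 = 6 → {'q': 2, 'w': 6, 'a': 9, 'v': 5, 'g': 14}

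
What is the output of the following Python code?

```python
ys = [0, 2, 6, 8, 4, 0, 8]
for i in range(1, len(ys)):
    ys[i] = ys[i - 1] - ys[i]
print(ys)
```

i=1: ys[1] = 0-2 = -2 → [0, -2, 6, 8, 4, 0, 8]
i=2: ys[2] = (-2)-6 = -8 → [0, -2, -8, 8, 4, 0, 8]
i=3: ys[3] = (-8)-8 = -16 → [0, -2, -8, -16, 4, 0, 8]
i=4: ys[4] = (-16)-4 = -20 → [0, -2, -8, -16, -20, 0, 8]
i=5: ys[5] = (-20)-0 = -20 → [0, -2, -8, -16, -20, -20, 8]
i=6: ys[6] = (-20)-8 = -28 → [0, -2, -8, -16, -20, -20, -28]

[0, -2, -8, -16, -20, -20, -28]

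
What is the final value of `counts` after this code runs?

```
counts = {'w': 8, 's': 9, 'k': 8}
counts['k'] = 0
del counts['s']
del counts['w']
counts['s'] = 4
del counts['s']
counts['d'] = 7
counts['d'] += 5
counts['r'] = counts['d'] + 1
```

counts['k'] = 0 → {'w': 8, 's': 9, 'k': 0}
del 's' → {'w': 8, 'k': 0}
del 'w' → {'k': 0}
counts['s'] = 4 → {'k': 0, 's': 4}
del 's' → {'k': 0}
counts['d'] = 7 → {'k': 0, 'd': 7}
counts['d'] = 7+5 = 12 → {'k': 0, 'd': 12}
counts['r'] = counts['d']+1 = 13 → {'k': 0, 'd': 12, 'r': 13}

{'k': 0, 'd': 12, 'r': 13}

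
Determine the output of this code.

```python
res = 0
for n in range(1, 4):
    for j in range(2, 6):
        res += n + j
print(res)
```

n=1,j=2: res = 0+3 = 3
n=1,j=3: res = 3+4 = 7
n=1,j=4: res = 7+5 = 12
n=1,j=5: res = 12+6 = 18
n=2,j=2: res = 18+4 = 22
n=2,j=3: res = 22+5 = 27
n=2,j=4: res = 27+6 = 33
n=2,j=5: res = 33+7 = 40
n=3,j=2: res = 40+5 = 45
n=3,j=3: res = 45+6 = 51
n=3,j=4: res = 51+7 = 58
n=3,j=5: res = 58+8 = 66

66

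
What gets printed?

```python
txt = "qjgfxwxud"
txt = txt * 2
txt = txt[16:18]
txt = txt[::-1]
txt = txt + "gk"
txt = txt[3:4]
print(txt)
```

k

repeat ×2 → 'qjgfxwxudqjgfxwxud'
slice [16:18] → 'ud'
reverse → 'du'
+ 'gk' → 'dugk'
slice [3:4] → 'k'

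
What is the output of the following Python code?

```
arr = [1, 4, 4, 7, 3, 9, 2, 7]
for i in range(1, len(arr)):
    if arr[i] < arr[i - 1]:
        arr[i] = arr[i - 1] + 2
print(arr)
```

[1, 4, 4, 7, 9, 9, 11, 13]

i=1: 4>=1, unchanged → [1, 4, 4, 7, 3, 9, 2, 7]
i=2: 4>=4, unchanged → [1, 4, 4, 7, 3, 9, 2, 7]
i=3: 7>=4, unchanged → [1, 4, 4, 7, 3, 9, 2, 7]
i=4: 3<7, arr[4] = 7+2 = 9 → [1, 4, 4, 7, 9, 9, 2, 7]
i=5: 9>=9, unchanged → [1, 4, 4, 7, 9, 9, 2, 7]
i=6: 2<9, arr[6] = 9+2 = 11 → [1, 4, 4, 7, 9, 9, 11, 7]
i=7: 7<11, arr[7] = 11+2 = 13 → [1, 4, 4, 7, 9, 9, 11, 13]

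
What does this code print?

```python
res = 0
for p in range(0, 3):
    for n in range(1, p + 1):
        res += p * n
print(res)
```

p=1,n=1: res = 0+1 = 1
p=2,n=1: res = 1+2 = 3
p=2,n=2: res = 3+4 = 7

7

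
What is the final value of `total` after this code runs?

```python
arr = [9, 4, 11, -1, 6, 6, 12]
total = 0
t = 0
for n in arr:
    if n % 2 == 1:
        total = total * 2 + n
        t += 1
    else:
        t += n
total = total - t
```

26

n=9: odd, total = 0*2+9 = 9; t=1
n=4: not odd; t=5
n=11: odd, total = 9*2+11 = 29; t=6
n=-1: odd, total = 29*2+(-1) = 57; t=7
n=6: not odd; t=13
n=6: not odd; t=19
n=12: not odd; t=31
total-t = 57-31 = 26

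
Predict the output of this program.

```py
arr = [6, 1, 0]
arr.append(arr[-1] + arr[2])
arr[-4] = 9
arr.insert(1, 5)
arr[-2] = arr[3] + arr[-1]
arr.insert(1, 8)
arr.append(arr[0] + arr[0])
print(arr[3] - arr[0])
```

append arr[-1]+arr[2] = 0+0 = 0 → [6, 1, 0, 0]
arr[-4] = 9 → [9, 1, 0, 0]
insert 5 at 1 → [9, 5, 1, 0, 0]
arr[-2] = arr[3]+arr[-1] = 0+0 = 0 → [9, 5, 1, 0, 0]
insert 8 at 1 → [9, 8, 5, 1, 0, 0]
append arr[0]+arr[0] = 9+9 = 18 → [9, 8, 5, 1, 0, 0, 18]
arr[3]-arr[0] = 1-9 = -8

-8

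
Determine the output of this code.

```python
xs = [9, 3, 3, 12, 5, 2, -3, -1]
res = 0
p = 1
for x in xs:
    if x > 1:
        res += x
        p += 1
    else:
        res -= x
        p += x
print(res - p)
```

35

x=9: >1, res = 0+9 = 9; p=2
x=3: >1, res = 9+3 = 12; p=3
x=3: >1, res = 12+3 = 15; p=4
x=12: >1, res = 15+12 = 27; p=5
x=5: >1, res = 27+5 = 32; p=6
x=2: >1, res = 32+2 = 34; p=7
x=-3: not >1, res = 34-(-3) = 37; p=4
x=-1: not >1, res = 37-(-1) = 38; p=3
res-p = 38-3 = 35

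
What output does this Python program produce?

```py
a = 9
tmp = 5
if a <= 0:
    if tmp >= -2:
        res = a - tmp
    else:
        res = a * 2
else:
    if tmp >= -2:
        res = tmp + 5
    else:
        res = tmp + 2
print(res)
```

10

a=9, tmp=5
a <= 0 is False; tmp >= -2 is True
→ res = tmp + 5 = 10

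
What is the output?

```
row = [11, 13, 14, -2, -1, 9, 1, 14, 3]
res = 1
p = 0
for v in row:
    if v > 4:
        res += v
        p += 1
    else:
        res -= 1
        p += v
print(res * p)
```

348

v=11: >4, res = 1+11 = 12; p=1
v=13: >4, res = 12+13 = 25; p=2
v=14: >4, res = 25+14 = 39; p=3
v=-2: not >4, res = 39-1 = 38; p=1
v=-1: not >4, res = 38-1 = 37; p=0
v=9: >4, res = 37+9 = 46; p=1
v=1: not >4, res = 46-1 = 45; p=2
v=14: >4, res = 45+14 = 59; p=3
v=3: not >4, res = 59-1 = 58; p=6
res*p = 58*6 = 348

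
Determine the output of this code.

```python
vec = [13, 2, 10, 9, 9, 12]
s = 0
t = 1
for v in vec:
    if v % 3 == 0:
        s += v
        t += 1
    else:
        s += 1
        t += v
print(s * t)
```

v=13: not %3==0, s = 0+1 = 1; t=14
v=2: not %3==0, s = 1+1 = 2; t=16
v=10: not %3==0, s = 2+1 = 3; t=26
v=9: %3==0, s = 3+9 = 12; t=27
v=9: %3==0, s = 12+9 = 21; t=28
v=12: %3==0, s = 21+12 = 33; t=29
s*t = 33*29 = 957

957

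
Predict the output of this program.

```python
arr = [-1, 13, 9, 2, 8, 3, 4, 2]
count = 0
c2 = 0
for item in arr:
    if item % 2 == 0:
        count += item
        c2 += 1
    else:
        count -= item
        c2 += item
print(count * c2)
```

-224

item=-1: not even, count = 0-(-1) = 1; c2=-1
item=13: not even, count = 1-13 = -12; c2=12
item=9: not even, count = (-12)-9 = -21; c2=21
item=2: even, count = (-21)+2 = -19; c2=22
item=8: even, count = (-19)+8 = -11; c2=23
item=3: not even, count = (-11)-3 = -14; c2=26
item=4: even, count = (-14)+4 = -10; c2=27
item=2: even, count = (-10)+2 = -8; c2=28
count*c2 = (-8)*28 = -224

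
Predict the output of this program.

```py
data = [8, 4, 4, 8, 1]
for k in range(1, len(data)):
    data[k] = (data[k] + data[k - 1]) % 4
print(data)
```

[8, 0, 0, 0, 1]

k=1: data[1] = (4+8)%4 = 0 → [8, 0, 4, 8, 1]
k=2: data[2] = (4+0)%4 = 0 → [8, 0, 0, 8, 1]
k=3: data[3] = (8+0)%4 = 0 → [8, 0, 0, 0, 1]
k=4: data[4] = (1+0)%4 = 1 → [8, 0, 0, 0, 1]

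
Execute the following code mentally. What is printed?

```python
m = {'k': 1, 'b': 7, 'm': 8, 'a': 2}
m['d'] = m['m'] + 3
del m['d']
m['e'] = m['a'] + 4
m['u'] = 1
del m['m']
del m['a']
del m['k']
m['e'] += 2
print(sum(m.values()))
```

16

m['d'] = m['m']+3 = 11 → {'k': 1, 'b': 7, 'm': 8, 'a': 2, 'd': 11}
del 'd' → {'k': 1, 'b': 7, 'm': 8, 'a': 2}
m['e'] = m['a']+4 = 6 → {'k': 1, 'b': 7, 'm': 8, 'a': 2, 'e': 6}
m['u'] = 1 → {'k': 1, 'b': 7, 'm': 8, 'a': 2, 'e': 6, 'u': 1}
del 'm' → {'k': 1, 'b': 7, 'a': 2, 'e': 6, 'u': 1}
del 'a' → {'k': 1, 'b': 7, 'e': 6, 'u': 1}
del 'k' → {'b': 7, 'e': 6, 'u': 1}
m['e'] = 6+2 = 8 → {'b': 7, 'e': 8, 'u': 1}
sum of values = 16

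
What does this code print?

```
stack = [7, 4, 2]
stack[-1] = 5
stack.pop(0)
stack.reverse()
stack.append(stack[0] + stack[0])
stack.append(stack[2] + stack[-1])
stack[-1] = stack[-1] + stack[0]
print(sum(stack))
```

44

stack[-1] = 5 → [7, 4, 5]
pop(0) removes 7 → [4, 5]
reverse → [5, 4]
append stack[0]+stack[0] = 5+5 = 10 → [5, 4, 10]
append stack[2]+stack[-1] = 10+10 = 20 → [5, 4, 10, 20]
stack[-1] = stack[-1]+stack[0] = 20+5 = 25 → [5, 4, 10, 25]
sum = 44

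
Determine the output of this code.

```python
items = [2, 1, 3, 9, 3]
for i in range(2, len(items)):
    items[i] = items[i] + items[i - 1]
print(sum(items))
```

i=2: items[2] = 3+1 = 4 → [2, 1, 4, 9, 3]
i=3: items[3] = 9+4 = 13 → [2, 1, 4, 13, 3]
i=4: items[4] = 3+13 = 16 → [2, 1, 4, 13, 16]
sum = 36

36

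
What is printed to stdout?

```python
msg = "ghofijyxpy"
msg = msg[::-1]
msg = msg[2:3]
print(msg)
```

reverse → 'ypxyjifohg'
slice [2:3] → 'x'

x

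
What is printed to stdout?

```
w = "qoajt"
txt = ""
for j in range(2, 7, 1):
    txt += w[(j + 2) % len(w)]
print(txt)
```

j=2: add w[4]='t' → 't'
j=3: add w[0]='q' → 'tq'
j=4: add w[1]='o' → 'tqo'
j=5: add w[2]='a' → 'tqoa'
j=6: add w[3]='j' → 'tqoaj'

tqoaj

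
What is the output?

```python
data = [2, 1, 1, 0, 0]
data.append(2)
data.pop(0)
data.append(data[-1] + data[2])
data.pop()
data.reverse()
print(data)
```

[2, 0, 0, 1, 1]

append 2 → [2, 1, 1, 0, 0, 2]
pop(0) removes 2 → [1, 1, 0, 0, 2]
append data[-1]+data[2] = 2+0 = 2 → [1, 1, 0, 0, 2, 2]
pop() removes 2 → [1, 1, 0, 0, 2]
reverse → [2, 0, 0, 1, 1]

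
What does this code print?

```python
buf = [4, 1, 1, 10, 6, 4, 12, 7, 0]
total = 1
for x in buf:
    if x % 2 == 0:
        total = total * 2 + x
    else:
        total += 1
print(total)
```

506

x=4: even, total = 1*2+4 = 6
x=1: not even, total = 6+1 = 7
x=1: not even, total = 7+1 = 8
x=10: even, total = 8*2+10 = 26
x=6: even, total = 26*2+6 = 58
x=4: even, total = 58*2+4 = 120
x=12: even, total = 120*2+12 = 252
x=7: not even, total = 252+1 = 253
x=0: even, total = 253*2+0 = 506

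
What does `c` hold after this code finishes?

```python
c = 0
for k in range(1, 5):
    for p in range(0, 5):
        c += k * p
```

100

k=1,p=0: c = 0+0 = 0
k=1,p=1: c = 0+1 = 1
k=1,p=2: c = 1+2 = 3
k=1,p=3: c = 3+3 = 6
k=1,p=4: c = 6+4 = 10
k=2,p=0: c = 10+0 = 10
k=2,p=1: c = 10+2 = 12
k=2,p=2: c = 12+4 = 16
k=2,p=3: c = 16+6 = 22
k=2,p=4: c = 22+8 = 30
k=3,p=0: c = 30+0 = 30
k=3,p=1: c = 30+3 = 33
k=3,p=2: c = 33+6 = 39
k=3,p=3: c = 39+9 = 48
k=3,p=4: c = 48+12 = 60
k=4,p=0: c = 60+0 = 60
k=4,p=1: c = 60+4 = 64
k=4,p=2: c = 64+8 = 72
k=4,p=3: c = 72+12 = 84
k=4,p=4: c = 84+16 = 100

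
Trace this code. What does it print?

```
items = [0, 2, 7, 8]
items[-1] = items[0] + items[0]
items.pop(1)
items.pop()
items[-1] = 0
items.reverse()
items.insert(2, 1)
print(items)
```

[0, 0, 1]

items[-1] = items[0]+items[0] = 0+0 = 0 → [0, 2, 7, 0]
pop(1) removes 2 → [0, 7, 0]
pop() removes 0 → [0, 7]
items[-1] = 0 → [0, 0]
reverse → [0, 0]
insert 1 at 2 → [0, 0, 1]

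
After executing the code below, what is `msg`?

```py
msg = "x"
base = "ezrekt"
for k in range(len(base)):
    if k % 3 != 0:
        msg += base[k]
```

'xzrkt'

k=0: skip
k=1: add 'z' → 'xz'
k=2: add 'r' → 'xzr'
k=3: skip
k=4: add 'k' → 'xzrk'
k=5: add 't' → 'xzrkt'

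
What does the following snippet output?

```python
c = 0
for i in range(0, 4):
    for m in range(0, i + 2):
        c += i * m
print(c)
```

i=0,m=0: c = 0+0 = 0
i=0,m=1: c = 0+0 = 0
i=1,m=0: c = 0+0 = 0
i=1,m=1: c = 0+1 = 1
i=1,m=2: c = 1+2 = 3
i=2,m=0: c = 3+0 = 3
i=2,m=1: c = 3+2 = 5
i=2,m=2: c = 5+4 = 9
i=2,m=3: c = 9+6 = 15
i=3,m=0: c = 15+0 = 15
i=3,m=1: c = 15+3 = 18
i=3,m=2: c = 18+6 = 24
i=3,m=3: c = 24+9 = 33
i=3,m=4: c = 33+12 = 45

45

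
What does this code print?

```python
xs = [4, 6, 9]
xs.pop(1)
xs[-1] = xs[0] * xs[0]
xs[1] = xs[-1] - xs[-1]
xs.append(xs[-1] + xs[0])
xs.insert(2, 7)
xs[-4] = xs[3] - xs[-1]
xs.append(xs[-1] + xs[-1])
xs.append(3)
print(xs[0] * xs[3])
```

pop(1) removes 6 → [4, 9]
xs[-1] = xs[0]*xs[0] = 4*4 = 16 → [4, 16]
xs[1] = xs[-1]-xs[-1] = 16-16 = 0 → [4, 0]
append xs[-1]+xs[0] = 0+4 = 4 → [4, 0, 4]
insert 7 at 2 → [4, 0, 7, 4]
xs[-4] = xs[3]-xs[-1] = 4-4 = 0 → [0, 0, 7, 4]
append xs[-1]+xs[-1] = 4+4 = 8 → [0, 0, 7, 4, 8]
append 3 → [0, 0, 7, 4, 8, 3]
xs[0]*xs[3] = 0*4 = 0

0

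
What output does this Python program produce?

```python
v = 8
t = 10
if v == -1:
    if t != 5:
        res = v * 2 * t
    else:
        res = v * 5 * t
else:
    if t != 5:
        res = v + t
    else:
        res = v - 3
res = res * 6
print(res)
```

v=8, t=10
v == -1 is False; t != 5 is True
→ res = v + t = 18
res = 18*6 = 108

108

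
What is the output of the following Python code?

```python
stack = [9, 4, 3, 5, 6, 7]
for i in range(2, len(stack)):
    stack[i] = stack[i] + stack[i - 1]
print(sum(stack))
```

i=2: stack[2] = 3+4 = 7 → [9, 4, 7, 5, 6, 7]
i=3: stack[3] = 5+7 = 12 → [9, 4, 7, 12, 6, 7]
i=4: stack[4] = 6+12 = 18 → [9, 4, 7, 12, 18, 7]
i=5: stack[5] = 7+18 = 25 → [9, 4, 7, 12, 18, 25]
sum = 75

75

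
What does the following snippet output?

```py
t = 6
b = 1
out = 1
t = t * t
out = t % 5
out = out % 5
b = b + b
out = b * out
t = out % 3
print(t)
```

t = 6*6 = 36
out = 36%5 = 1
out = 1%5 = 1
b = 1+1 = 2
out = 2*1 = 2
t = 2%3 = 2

2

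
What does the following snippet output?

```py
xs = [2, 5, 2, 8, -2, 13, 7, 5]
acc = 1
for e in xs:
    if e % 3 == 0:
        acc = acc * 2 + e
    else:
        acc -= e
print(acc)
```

-39

e=2: not %3==0, acc = 1-2 = -1
e=5: not %3==0, acc = (-1)-5 = -6
e=2: not %3==0, acc = (-6)-2 = -8
e=8: not %3==0, acc = (-8)-8 = -16
e=-2: not %3==0, acc = (-16)-(-2) = -14
e=13: not %3==0, acc = (-14)-13 = -27
e=7: not %3==0, acc = (-27)-7 = -34
e=5: not %3==0, acc = (-34)-5 = -39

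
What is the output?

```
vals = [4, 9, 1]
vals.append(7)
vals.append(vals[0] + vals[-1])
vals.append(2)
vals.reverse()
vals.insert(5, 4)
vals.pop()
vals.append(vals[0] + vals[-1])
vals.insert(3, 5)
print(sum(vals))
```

45

append 7 → [4, 9, 1, 7]
append vals[0]+vals[-1] = 4+7 = 11 → [4, 9, 1, 7, 11]
append 2 → [4, 9, 1, 7, 11, 2]
reverse → [2, 11, 7, 1, 9, 4]
insert 4 at 5 → [2, 11, 7, 1, 9, 4, 4]
pop() removes 4 → [2, 11, 7, 1, 9, 4]
append vals[0]+vals[-1] = 2+4 = 6 → [2, 11, 7, 1, 9, 4, 6]
insert 5 at 3 → [2, 11, 7, 5, 1, 9, 4, 6]
sum = 45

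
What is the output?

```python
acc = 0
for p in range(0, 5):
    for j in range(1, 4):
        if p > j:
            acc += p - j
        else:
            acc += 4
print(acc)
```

46

p=0,j=1: not 0>1, acc = 0+4 = 4
p=0,j=2: not 0>2, acc = 4+4 = 8
p=0,j=3: not 0>3, acc = 8+4 = 12
p=1,j=1: not 1>1, acc = 12+4 = 16
p=1,j=2: not 1>2, acc = 16+4 = 20
p=1,j=3: not 1>3, acc = 20+4 = 24
p=2,j=1: 2>1, acc = 24+1 = 25
p=2,j=2: not 2>2, acc = 25+4 = 29
p=2,j=3: not 2>3, acc = 29+4 = 33
p=3,j=1: 3>1, acc = 33+2 = 35
p=3,j=2: 3>2, acc = 35+1 = 36
p=3,j=3: not 3>3, acc = 36+4 = 40
p=4,j=1: 4>1, acc = 40+3 = 43
p=4,j=2: 4>2, acc = 43+2 = 45
p=4,j=3: 4>3, acc = 45+1 = 46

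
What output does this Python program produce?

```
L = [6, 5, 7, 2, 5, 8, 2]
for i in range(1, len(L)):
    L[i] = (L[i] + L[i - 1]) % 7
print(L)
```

i=1: L[1] = (5+6)%7 = 4 → [6, 4, 7, 2, 5, 8, 2]
i=2: L[2] = (7+4)%7 = 4 → [6, 4, 4, 2, 5, 8, 2]
i=3: L[3] = (2+4)%7 = 6 → [6, 4, 4, 6, 5, 8, 2]
i=4: L[4] = (5+6)%7 = 4 → [6, 4, 4, 6, 4, 8, 2]
i=5: L[5] = (8+4)%7 = 5 → [6, 4, 4, 6, 4, 5, 2]
i=6: L[6] = (2+5)%7 = 0 → [6, 4, 4, 6, 4, 5, 0]

[6, 4, 4, 6, 4, 5, 0]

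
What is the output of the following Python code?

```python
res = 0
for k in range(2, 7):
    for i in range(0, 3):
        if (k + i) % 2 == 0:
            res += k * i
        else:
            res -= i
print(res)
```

25

k=2,i=0: even sum, res = 0+0 = 0
k=2,i=1: odd sum, res = 0-1 = -1
k=2,i=2: even sum, res = (-1)+4 = 3
k=3,i=0: odd sum, res = 3-0 = 3
k=3,i=1: even sum, res = 3+3 = 6
k=3,i=2: odd sum, res = 6-2 = 4
k=4,i=0: even sum, res = 4+0 = 4
k=4,i=1: odd sum, res = 4-1 = 3
k=4,i=2: even sum, res = 3+8 = 11
k=5,i=0: odd sum, res = 11-0 = 11
k=5,i=1: even sum, res = 11+5 = 16
k=5,i=2: odd sum, res = 16-2 = 14
k=6,i=0: even sum, res = 14+0 = 14
k=6,i=1: odd sum, res = 14-1 = 13
k=6,i=2: even sum, res = 13+12 = 25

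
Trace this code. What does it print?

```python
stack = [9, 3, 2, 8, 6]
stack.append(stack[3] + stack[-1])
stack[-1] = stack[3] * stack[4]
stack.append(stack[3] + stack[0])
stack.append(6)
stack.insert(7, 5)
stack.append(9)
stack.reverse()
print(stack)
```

[9, 6, 5, 17, 48, 6, 8, 2, 3, 9]

append stack[3]+stack[-1] = 8+6 = 14 → [9, 3, 2, 8, 6, 14]
stack[-1] = stack[3]*stack[4] = 8*6 = 48 → [9, 3, 2, 8, 6, 48]
append stack[3]+stack[0] = 8+9 = 17 → [9, 3, 2, 8, 6, 48, 17]
append 6 → [9, 3, 2, 8, 6, 48, 17, 6]
insert 5 at 7 → [9, 3, 2, 8, 6, 48, 17, 5, 6]
append 9 → [9, 3, 2, 8, 6, 48, 17, 5, 6, 9]
reverse → [9, 6, 5, 17, 48, 6, 8, 2, 3, 9]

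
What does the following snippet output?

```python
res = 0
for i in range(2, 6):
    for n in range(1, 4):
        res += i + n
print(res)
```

66

i=2,n=1: res = 0+3 = 3
i=2,n=2: res = 3+4 = 7
i=2,n=3: res = 7+5 = 12
i=3,n=1: res = 12+4 = 16
i=3,n=2: res = 16+5 = 21
i=3,n=3: res = 21+6 = 27
i=4,n=1: res = 27+5 = 32
i=4,n=2: res = 32+6 = 38
i=4,n=3: res = 38+7 = 45
i=5,n=1: res = 45+6 = 51
i=5,n=2: res = 51+7 = 58
i=5,n=3: res = 58+8 = 66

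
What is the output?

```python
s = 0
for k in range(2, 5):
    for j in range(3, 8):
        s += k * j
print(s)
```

225

k=2,j=3: s = 0+6 = 6
k=2,j=4: s = 6+8 = 14
k=2,j=5: s = 14+10 = 24
k=2,j=6: s = 24+12 = 36
k=2,j=7: s = 36+14 = 50
k=3,j=3: s = 50+9 = 59
k=3,j=4: s = 59+12 = 71
k=3,j=5: s = 71+15 = 86
k=3,j=6: s = 86+18 = 104
k=3,j=7: s = 104+21 = 125
k=4,j=3: s = 125+12 = 137
k=4,j=4: s = 137+16 = 153
k=4,j=5: s = 153+20 = 173
k=4,j=6: s = 173+24 = 197
k=4,j=7: s = 197+28 = 225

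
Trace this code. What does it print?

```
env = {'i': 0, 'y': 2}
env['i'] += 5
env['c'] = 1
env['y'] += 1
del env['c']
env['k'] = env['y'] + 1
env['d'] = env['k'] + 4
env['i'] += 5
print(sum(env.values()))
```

env['i'] = 0+5 = 5 → {'i': 5, 'y': 2}
env['c'] = 1 → {'i': 5, 'y': 2, 'c': 1}
env['y'] = 2+1 = 3 → {'i': 5, 'y': 3, 'c': 1}
del 'c' → {'i': 5, 'y': 3}
env['k'] = env['y']+1 = 4 → {'i': 5, 'y': 3, 'k': 4}
env['d'] = env['k']+4 = 8 → {'i': 5, 'y': 3, 'k': 4, 'd': 8}
env['i'] = 5+5 = 10 → {'i': 10, 'y': 3, 'k': 4, 'd': 8}
sum of values = 25

25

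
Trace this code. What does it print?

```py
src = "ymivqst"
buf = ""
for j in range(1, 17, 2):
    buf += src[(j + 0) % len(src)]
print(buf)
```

mvsyiqtm

j=1: add src[1]='m' → 'm'
j=3: add src[3]='v' → 'mv'
j=5: add src[5]='s' → 'mvs'
j=7: add src[0]='y' → 'mvsy'
j=9: add src[2]='i' → 'mvsyi'
j=11: add src[4]='q' → 'mvsyiq'
j=13: add src[6]='t' → 'mvsyiqt'
j=15: add src[1]='m' → 'mvsyiqtm'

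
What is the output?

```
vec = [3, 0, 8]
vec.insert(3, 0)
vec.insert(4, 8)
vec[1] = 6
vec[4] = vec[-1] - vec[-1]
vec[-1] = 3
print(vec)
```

[3, 6, 8, 0, 3]

insert 0 at 3 → [3, 0, 8, 0]
insert 8 at 4 → [3, 0, 8, 0, 8]
vec[1] = 6 → [3, 6, 8, 0, 8]
vec[4] = vec[-1]-vec[-1] = 8-8 = 0 → [3, 6, 8, 0, 0]
vec[-1] = 3 → [3, 6, 8, 0, 3]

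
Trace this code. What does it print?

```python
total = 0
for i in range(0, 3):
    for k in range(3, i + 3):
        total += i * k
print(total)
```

17

i=1,k=3: total = 0+3 = 3
i=2,k=3: total = 3+6 = 9
i=2,k=4: total = 9+8 = 17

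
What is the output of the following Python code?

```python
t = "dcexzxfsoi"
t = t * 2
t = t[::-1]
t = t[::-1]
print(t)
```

repeat ×2 → 'dcexzxfsoidcexzxfsoi'
reverse → 'iosfxzxecdiosfxzxecd'
reverse → 'dcexzxfsoidcexzxfsoi'

dcexzxfsoidcexzxfsoi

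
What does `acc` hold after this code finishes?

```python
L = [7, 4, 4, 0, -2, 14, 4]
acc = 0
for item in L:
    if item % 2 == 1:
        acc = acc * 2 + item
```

7

item=7: odd, acc = 0*2+7 = 7
item=4: not odd
item=4: not odd
item=0: not odd
item=-2: not odd
item=14: not odd
item=4: not odd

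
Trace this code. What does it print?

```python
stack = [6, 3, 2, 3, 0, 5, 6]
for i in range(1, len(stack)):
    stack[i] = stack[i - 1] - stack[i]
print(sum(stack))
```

i=1: stack[1] = 6-3 = 3 → [6, 3, 2, 3, 0, 5, 6]
i=2: stack[2] = 3-2 = 1 → [6, 3, 1, 3, 0, 5, 6]
i=3: stack[3] = 1-3 = -2 → [6, 3, 1, -2, 0, 5, 6]
i=4: stack[4] = (-2)-0 = -2 → [6, 3, 1, -2, -2, 5, 6]
i=5: stack[5] = (-2)-5 = -7 → [6, 3, 1, -2, -2, -7, 6]
i=6: stack[6] = (-7)-6 = -13 → [6, 3, 1, -2, -2, -7, -13]
sum = -14

-14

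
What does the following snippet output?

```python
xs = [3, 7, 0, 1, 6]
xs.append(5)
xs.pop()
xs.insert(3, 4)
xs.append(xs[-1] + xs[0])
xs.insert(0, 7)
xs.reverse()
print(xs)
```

append 5 → [3, 7, 0, 1, 6, 5]
pop() removes 5 → [3, 7, 0, 1, 6]
insert 4 at 3 → [3, 7, 0, 4, 1, 6]
append xs[-1]+xs[0] = 6+3 = 9 → [3, 7, 0, 4, 1, 6, 9]
insert 7 at 0 → [7, 3, 7, 0, 4, 1, 6, 9]
reverse → [9, 6, 1, 4, 0, 7, 3, 7]

[9, 6, 1, 4, 0, 7, 3, 7]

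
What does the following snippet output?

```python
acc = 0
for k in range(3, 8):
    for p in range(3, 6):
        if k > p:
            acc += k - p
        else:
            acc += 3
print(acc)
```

k=3,p=3: not 3>3, acc = 0+3 = 3
k=3,p=4: not 3>4, acc = 3+3 = 6
k=3,p=5: not 3>5, acc = 6+3 = 9
k=4,p=3: 4>3, acc = 9+1 = 10
k=4,p=4: not 4>4, acc = 10+3 = 13
k=4,p=5: not 4>5, acc = 13+3 = 16
k=5,p=3: 5>3, acc = 16+2 = 18
k=5,p=4: 5>4, acc = 18+1 = 19
k=5,p=5: not 5>5, acc = 19+3 = 22
k=6,p=3: 6>3, acc = 22+3 = 25
k=6,p=4: 6>4, acc = 25+2 = 27
k=6,p=5: 6>5, acc = 27+1 = 28
k=7,p=3: 7>3, acc = 28+4 = 32
k=7,p=4: 7>4, acc = 32+3 = 35
k=7,p=5: 7>5, acc = 35+2 = 37

37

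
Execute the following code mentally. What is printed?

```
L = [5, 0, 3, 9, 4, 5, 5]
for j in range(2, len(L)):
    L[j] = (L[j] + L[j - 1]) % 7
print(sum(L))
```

20

j=2: L[2] = (3+0)%7 = 3 → [5, 0, 3, 9, 4, 5, 5]
j=3: L[3] = (9+3)%7 = 5 → [5, 0, 3, 5, 4, 5, 5]
j=4: L[4] = (4+5)%7 = 2 → [5, 0, 3, 5, 2, 5, 5]
j=5: L[5] = (5+2)%7 = 0 → [5, 0, 3, 5, 2, 0, 5]
j=6: L[6] = (5+0)%7 = 5 → [5, 0, 3, 5, 2, 0, 5]
sum = 20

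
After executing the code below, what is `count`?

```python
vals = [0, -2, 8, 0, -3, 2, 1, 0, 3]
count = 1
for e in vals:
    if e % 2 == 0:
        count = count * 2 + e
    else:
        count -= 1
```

e=0: even, count = 1*2+0 = 2
e=-2: even, count = 2*2+(-2) = 2
e=8: even, count = 2*2+8 = 12
e=0: even, count = 12*2+0 = 24
e=-3: not even, count = 24-1 = 23
e=2: even, count = 23*2+2 = 48
e=1: not even, count = 48-1 = 47
e=0: even, count = 47*2+0 = 94
e=3: not even, count = 94-1 = 93

93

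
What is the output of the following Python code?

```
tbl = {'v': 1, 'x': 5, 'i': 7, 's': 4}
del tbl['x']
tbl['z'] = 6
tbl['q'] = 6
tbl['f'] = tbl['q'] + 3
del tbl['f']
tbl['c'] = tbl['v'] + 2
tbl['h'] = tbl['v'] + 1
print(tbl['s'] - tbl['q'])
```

del 'x' → {'v': 1, 'i': 7, 's': 4}
tbl['z'] = 6 → {'v': 1, 'i': 7, 's': 4, 'z': 6}
tbl['q'] = 6 → {'v': 1, 'i': 7, 's': 4, 'z': 6, 'q': 6}
tbl['f'] = tbl['q']+3 = 9 → {'v': 1, 'i': 7, 's': 4, 'z': 6, 'q': 6, 'f': 9}
del 'f' → {'v': 1, 'i': 7, 's': 4, 'z': 6, 'q': 6}
tbl['c'] = tbl['v']+2 = 3 → {'v': 1, 'i': 7, 's': 4, 'z': 6, 'q': 6, 'c': 3}
tbl['h'] = tbl['v']+1 = 2 → {'v': 1, 'i': 7, 's': 4, 'z': 6, 'q': 6, 'c': 3, 'h': 2}
tbl['s']-tbl['q'] = 4-6 = -2

-2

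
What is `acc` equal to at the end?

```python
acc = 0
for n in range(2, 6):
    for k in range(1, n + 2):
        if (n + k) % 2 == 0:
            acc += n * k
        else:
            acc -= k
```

54

n=2,k=1: odd sum, acc = 0-1 = -1
n=2,k=2: even sum, acc = (-1)+4 = 3
n=2,k=3: odd sum, acc = 3-3 = 0
n=3,k=1: even sum, acc = 0+3 = 3
n=3,k=2: odd sum, acc = 3-2 = 1
n=3,k=3: even sum, acc = 1+9 = 10
n=3,k=4: odd sum, acc = 10-4 = 6
n=4,k=1: odd sum, acc = 6-1 = 5
n=4,k=2: even sum, acc = 5+8 = 13
n=4,k=3: odd sum, acc = 13-3 = 10
n=4,k=4: even sum, acc = 10+16 = 26
n=4,k=5: odd sum, acc = 26-5 = 21
n=5,k=1: even sum, acc = 21+5 = 26
n=5,k=2: odd sum, acc = 26-2 = 24
n=5,k=3: even sum, acc = 24+15 = 39
n=5,k=4: odd sum, acc = 39-4 = 35
n=5,k=5: even sum, acc = 35+25 = 60
n=5,k=6: odd sum, acc = 60-6 = 54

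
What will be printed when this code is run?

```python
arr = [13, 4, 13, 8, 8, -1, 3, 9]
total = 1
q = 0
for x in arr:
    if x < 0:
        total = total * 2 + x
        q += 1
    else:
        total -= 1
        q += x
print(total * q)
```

x=13: not <0, total = 1-1 = 0; q=13
x=4: not <0, total = 0-1 = -1; q=17
x=13: not <0, total = (-1)-1 = -2; q=30
x=8: not <0, total = (-2)-1 = -3; q=38
x=8: not <0, total = (-3)-1 = -4; q=46
x=-1: <0, total = (-4)*2+(-1) = -9; q=47
x=3: not <0, total = (-9)-1 = -10; q=50
x=9: not <0, total = (-10)-1 = -11; q=59
total*q = (-11)*59 = -649

-649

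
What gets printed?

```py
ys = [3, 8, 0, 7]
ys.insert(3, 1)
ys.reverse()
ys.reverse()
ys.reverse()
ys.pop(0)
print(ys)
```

insert 1 at 3 → [3, 8, 0, 1, 7]
reverse → [7, 1, 0, 8, 3]
reverse → [3, 8, 0, 1, 7]
reverse → [7, 1, 0, 8, 3]
pop(0) removes 7 → [1, 0, 8, 3]

[1, 0, 8, 3]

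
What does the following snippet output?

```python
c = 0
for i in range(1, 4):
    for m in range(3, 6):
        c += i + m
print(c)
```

54

i=1,m=3: c = 0+4 = 4
i=1,m=4: c = 4+5 = 9
i=1,m=5: c = 9+6 = 15
i=2,m=3: c = 15+5 = 20
i=2,m=4: c = 20+6 = 26
i=2,m=5: c = 26+7 = 33
i=3,m=3: c = 33+6 = 39
i=3,m=4: c = 39+7 = 46
i=3,m=5: c = 46+8 = 54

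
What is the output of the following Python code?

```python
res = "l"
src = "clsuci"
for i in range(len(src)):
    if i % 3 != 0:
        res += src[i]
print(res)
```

llsci

i=0: skip
i=1: add 'l' → 'll'
i=2: add 's' → 'lls'
i=3: skip
i=4: add 'c' → 'llsc'
i=5: add 'i' → 'llsci'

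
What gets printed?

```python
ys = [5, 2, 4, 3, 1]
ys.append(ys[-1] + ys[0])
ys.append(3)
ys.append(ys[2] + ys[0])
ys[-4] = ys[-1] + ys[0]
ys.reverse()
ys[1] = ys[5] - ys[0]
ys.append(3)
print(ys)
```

append ys[-1]+ys[0] = 1+5 = 6 → [5, 2, 4, 3, 1, 6]
append 3 → [5, 2, 4, 3, 1, 6, 3]
append ys[2]+ys[0] = 4+5 = 9 → [5, 2, 4, 3, 1, 6, 3, 9]
ys[-4] = ys[-1]+ys[0] = 9+5 = 14 → [5, 2, 4, 3, 14, 6, 3, 9]
reverse → [9, 3, 6, 14, 3, 4, 2, 5]
ys[1] = ys[5]-ys[0] = 4-9 = -5 → [9, -5, 6, 14, 3, 4, 2, 5]
append 3 → [9, -5, 6, 14, 3, 4, 2, 5, 3]

[9, -5, 6, 14, 3, 4, 2, 5, 3]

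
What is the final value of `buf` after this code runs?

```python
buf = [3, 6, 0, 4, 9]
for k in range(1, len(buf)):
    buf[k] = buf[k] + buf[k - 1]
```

[3, 9, 9, 13, 22]

k=1: buf[1] = 6+3 = 9 → [3, 9, 0, 4, 9]
k=2: buf[2] = 0+9 = 9 → [3, 9, 9, 4, 9]
k=3: buf[3] = 4+9 = 13 → [3, 9, 9, 13, 9]
k=4: buf[4] = 9+13 = 22 → [3, 9, 9, 13, 22]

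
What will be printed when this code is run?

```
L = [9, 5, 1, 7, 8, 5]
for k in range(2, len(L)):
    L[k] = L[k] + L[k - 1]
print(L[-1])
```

26

k=2: L[2] = 1+5 = 6 → [9, 5, 6, 7, 8, 5]
k=3: L[3] = 7+6 = 13 → [9, 5, 6, 13, 8, 5]
k=4: L[4] = 8+13 = 21 → [9, 5, 6, 13, 21, 5]
k=5: L[5] = 5+21 = 26 → [9, 5, 6, 13, 21, 26]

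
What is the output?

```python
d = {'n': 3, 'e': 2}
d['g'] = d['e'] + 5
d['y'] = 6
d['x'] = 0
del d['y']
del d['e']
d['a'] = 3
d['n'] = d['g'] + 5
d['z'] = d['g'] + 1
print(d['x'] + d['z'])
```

d['g'] = d['e']+5 = 7 → {'n': 3, 'e': 2, 'g': 7}
d['y'] = 6 → {'n': 3, 'e': 2, 'g': 7, 'y': 6}
d['x'] = 0 → {'n': 3, 'e': 2, 'g': 7, 'y': 6, 'x': 0}
del 'y' → {'n': 3, 'e': 2, 'g': 7, 'x': 0}
del 'e' → {'n': 3, 'g': 7, 'x': 0}
d['a'] = 3 → {'n': 3, 'g': 7, 'x': 0, 'a': 3}
d['n'] = d['g']+5 = 12 → {'n': 12, 'g': 7, 'x': 0, 'a': 3}
d['z'] = d['g']+1 = 8 → {'n': 12, 'g': 7, 'x': 0, 'a': 3, 'z': 8}
d['x']+d['z'] = 0+8 = 8

8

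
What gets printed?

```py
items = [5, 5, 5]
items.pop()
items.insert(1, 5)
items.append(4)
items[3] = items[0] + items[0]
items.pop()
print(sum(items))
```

pop() removes 5 → [5, 5]
insert 5 at 1 → [5, 5, 5]
append 4 → [5, 5, 5, 4]
items[3] = items[0]+items[0] = 5+5 = 10 → [5, 5, 5, 10]
pop() removes 10 → [5, 5, 5]
sum = 15

15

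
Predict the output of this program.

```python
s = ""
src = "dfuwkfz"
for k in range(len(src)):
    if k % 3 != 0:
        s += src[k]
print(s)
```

fukf

k=0: skip
k=1: add 'f' → 'f'
k=2: add 'u' → 'fu'
k=3: skip
k=4: add 'k' → 'fuk'
k=5: add 'f' → 'fukf'
k=6: skip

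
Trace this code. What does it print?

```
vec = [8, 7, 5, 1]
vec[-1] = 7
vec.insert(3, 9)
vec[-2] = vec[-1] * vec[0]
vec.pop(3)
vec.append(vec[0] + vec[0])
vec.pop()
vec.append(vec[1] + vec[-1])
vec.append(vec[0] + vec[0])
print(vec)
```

vec[-1] = 7 → [8, 7, 5, 7]
insert 9 at 3 → [8, 7, 5, 9, 7]
vec[-2] = vec[-1]*vec[0] = 7*8 = 56 → [8, 7, 5, 56, 7]
pop(3) removes 56 → [8, 7, 5, 7]
append vec[0]+vec[0] = 8+8 = 16 → [8, 7, 5, 7, 16]
pop() removes 16 → [8, 7, 5, 7]
append vec[1]+vec[-1] = 7+7 = 14 → [8, 7, 5, 7, 14]
append vec[0]+vec[0] = 8+8 = 16 → [8, 7, 5, 7, 14, 16]

[8, 7, 5, 7, 14, 16]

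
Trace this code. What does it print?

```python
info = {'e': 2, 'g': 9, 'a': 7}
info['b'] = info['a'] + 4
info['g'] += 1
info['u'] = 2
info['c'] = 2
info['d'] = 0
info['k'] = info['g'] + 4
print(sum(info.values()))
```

48

info['b'] = info['a']+4 = 11 → {'e': 2, 'g': 9, 'a': 7, 'b': 11}
info['g'] = 9+1 = 10 → {'e': 2, 'g': 10, 'a': 7, 'b': 11}
info['u'] = 2 → {'e': 2, 'g': 10, 'a': 7, 'b': 11, 'u': 2}
info['c'] = 2 → {'e': 2, 'g': 10, 'a': 7, 'b': 11, 'u': 2, 'c': 2}
info['d'] = 0 → {'e': 2, 'g': 10, 'a': 7, 'b': 11, 'u': 2, 'c': 2, 'd': 0}
info['k'] = info['g']+4 = 14 → {'e': 2, 'g': 10, 'a': 7, 'b': 11, 'u': 2, 'c': 2, 'd': 0, 'k': 14}
sum of values = 48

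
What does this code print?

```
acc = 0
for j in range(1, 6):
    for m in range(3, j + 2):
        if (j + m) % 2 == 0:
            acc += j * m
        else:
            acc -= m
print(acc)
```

40

j=2,m=3: odd sum, acc = 0-3 = -3
j=3,m=3: even sum, acc = (-3)+9 = 6
j=3,m=4: odd sum, acc = 6-4 = 2
j=4,m=3: odd sum, acc = 2-3 = -1
j=4,m=4: even sum, acc = (-1)+16 = 15
j=4,m=5: odd sum, acc = 15-5 = 10
j=5,m=3: even sum, acc = 10+15 = 25
j=5,m=4: odd sum, acc = 25-4 = 21
j=5,m=5: even sum, acc = 21+25 = 46
j=5,m=6: odd sum, acc = 46-6 = 40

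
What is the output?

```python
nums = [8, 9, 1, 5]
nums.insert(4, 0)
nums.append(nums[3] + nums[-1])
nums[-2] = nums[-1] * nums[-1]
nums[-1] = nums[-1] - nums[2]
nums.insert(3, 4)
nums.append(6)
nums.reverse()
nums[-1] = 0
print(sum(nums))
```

insert 0 at 4 → [8, 9, 1, 5, 0]
append nums[3]+nums[-1] = 5+0 = 5 → [8, 9, 1, 5, 0, 5]
nums[-2] = nums[-1]*nums[-1] = 5*5 = 25 → [8, 9, 1, 5, 25, 5]
nums[-1] = nums[-1]-nums[2] = 5-1 = 4 → [8, 9, 1, 5, 25, 4]
insert 4 at 3 → [8, 9, 1, 4, 5, 25, 4]
append 6 → [8, 9, 1, 4, 5, 25, 4, 6]
reverse → [6, 4, 25, 5, 4, 1, 9, 8]
nums[-1] = 0 → [6, 4, 25, 5, 4, 1, 9, 0]
sum = 54

54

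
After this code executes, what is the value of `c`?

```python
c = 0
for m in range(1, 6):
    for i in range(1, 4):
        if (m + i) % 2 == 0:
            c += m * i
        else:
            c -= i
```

m=1,i=1: even sum, c = 0+1 = 1
m=1,i=2: odd sum, c = 1-2 = -1
m=1,i=3: even sum, c = (-1)+3 = 2
m=2,i=1: odd sum, c = 2-1 = 1
m=2,i=2: even sum, c = 1+4 = 5
m=2,i=3: odd sum, c = 5-3 = 2
m=3,i=1: even sum, c = 2+3 = 5
m=3,i=2: odd sum, c = 5-2 = 3
m=3,i=3: even sum, c = 3+9 = 12
m=4,i=1: odd sum, c = 12-1 = 11
m=4,i=2: even sum, c = 11+8 = 19
m=4,i=3: odd sum, c = 19-3 = 16
m=5,i=1: even sum, c = 16+5 = 21
m=5,i=2: odd sum, c = 21-2 = 19
m=5,i=3: even sum, c = 19+15 = 34

34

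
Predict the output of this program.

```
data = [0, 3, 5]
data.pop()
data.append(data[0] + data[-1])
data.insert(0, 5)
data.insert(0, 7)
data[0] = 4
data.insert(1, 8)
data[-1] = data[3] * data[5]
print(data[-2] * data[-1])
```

pop() removes 5 → [0, 3]
append data[0]+data[-1] = 0+3 = 3 → [0, 3, 3]
insert 5 at 0 → [5, 0, 3, 3]
insert 7 at 0 → [7, 5, 0, 3, 3]
data[0] = 4 → [4, 5, 0, 3, 3]
insert 8 at 1 → [4, 8, 5, 0, 3, 3]
data[-1] = data[3]*data[5] = 0*3 = 0 → [4, 8, 5, 0, 3, 0]
data[-2]*data[-1] = 3*0 = 0

0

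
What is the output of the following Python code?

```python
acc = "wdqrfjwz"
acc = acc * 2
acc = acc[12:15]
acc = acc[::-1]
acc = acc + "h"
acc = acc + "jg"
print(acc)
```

repeat ×2 → 'wdqrfjwzwdqrfjwz'
slice [12:15] → 'fjw'
reverse → 'wjf'
+ 'h' → 'wjfh'
+ 'jg' → 'wjfhjg'

wjfhjg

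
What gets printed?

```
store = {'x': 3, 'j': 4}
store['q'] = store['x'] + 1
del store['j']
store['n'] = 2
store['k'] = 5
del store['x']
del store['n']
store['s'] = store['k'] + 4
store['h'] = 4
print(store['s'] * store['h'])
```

36

store['q'] = store['x']+1 = 4 → {'x': 3, 'j': 4, 'q': 4}
del 'j' → {'x': 3, 'q': 4}
store['n'] = 2 → {'x': 3, 'q': 4, 'n': 2}
store['k'] = 5 → {'x': 3, 'q': 4, 'n': 2, 'k': 5}
del 'x' → {'q': 4, 'n': 2, 'k': 5}
del 'n' → {'q': 4, 'k': 5}
store['s'] = store['k']+4 = 9 → {'q': 4, 'k': 5, 's': 9}
store['h'] = 4 → {'q': 4, 'k': 5, 's': 9, 'h': 4}
store['s']*store['h'] = 9*4 = 36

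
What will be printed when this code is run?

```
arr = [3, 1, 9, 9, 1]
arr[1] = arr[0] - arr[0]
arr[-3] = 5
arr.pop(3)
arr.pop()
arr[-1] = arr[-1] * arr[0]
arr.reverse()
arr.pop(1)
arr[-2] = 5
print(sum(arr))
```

8

arr[1] = arr[0]-arr[0] = 3-3 = 0 → [3, 0, 9, 9, 1]
arr[-3] = 5 → [3, 0, 5, 9, 1]
pop(3) removes 9 → [3, 0, 5, 1]
pop() removes 1 → [3, 0, 5]
arr[-1] = arr[-1]*arr[0] = 5*3 = 15 → [3, 0, 15]
reverse → [15, 0, 3]
pop(1) removes 0 → [15, 3]
arr[-2] = 5 → [5, 3]
sum = 8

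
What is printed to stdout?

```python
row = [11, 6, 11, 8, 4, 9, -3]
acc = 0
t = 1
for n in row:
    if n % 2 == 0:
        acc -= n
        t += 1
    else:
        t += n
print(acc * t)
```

-576

n=11: not even; t=12
n=6: even, acc = 0-6 = -6; t=13
n=11: not even; t=24
n=8: even, acc = (-6)-8 = -14; t=25
n=4: even, acc = (-14)-4 = -18; t=26
n=9: not even; t=35
n=-3: not even; t=32
acc*t = (-18)*32 = -576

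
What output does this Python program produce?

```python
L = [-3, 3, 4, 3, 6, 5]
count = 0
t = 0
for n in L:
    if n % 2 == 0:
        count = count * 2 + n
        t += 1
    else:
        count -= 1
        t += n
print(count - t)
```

-7

n=-3: not even, count = 0-1 = -1; t=-3
n=3: not even, count = (-1)-1 = -2; t=0
n=4: even, count = (-2)*2+4 = 0; t=1
n=3: not even, count = 0-1 = -1; t=4
n=6: even, count = (-1)*2+6 = 4; t=5
n=5: not even, count = 4-1 = 3; t=10
count-t = 3-10 = -7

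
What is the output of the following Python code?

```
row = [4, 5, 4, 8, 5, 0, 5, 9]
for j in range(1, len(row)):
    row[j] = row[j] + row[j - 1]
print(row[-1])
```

40

j=1: row[1] = 5+4 = 9 → [4, 9, 4, 8, 5, 0, 5, 9]
j=2: row[2] = 4+9 = 13 → [4, 9, 13, 8, 5, 0, 5, 9]
j=3: row[3] = 8+13 = 21 → [4, 9, 13, 21, 5, 0, 5, 9]
j=4: row[4] = 5+21 = 26 → [4, 9, 13, 21, 26, 0, 5, 9]
j=5: row[5] = 0+26 = 26 → [4, 9, 13, 21, 26, 26, 5, 9]
j=6: row[6] = 5+26 = 31 → [4, 9, 13, 21, 26, 26, 31, 9]
j=7: row[7] = 9+31 = 40 → [4, 9, 13, 21, 26, 26, 31, 40]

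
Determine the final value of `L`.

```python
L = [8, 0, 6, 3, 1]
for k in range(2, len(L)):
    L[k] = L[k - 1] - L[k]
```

k=2: L[2] = 0-6 = -6 → [8, 0, -6, 3, 1]
k=3: L[3] = (-6)-3 = -9 → [8, 0, -6, -9, 1]
k=4: L[4] = (-9)-1 = -10 → [8, 0, -6, -9, -10]

[8, 0, -6, -9, -10]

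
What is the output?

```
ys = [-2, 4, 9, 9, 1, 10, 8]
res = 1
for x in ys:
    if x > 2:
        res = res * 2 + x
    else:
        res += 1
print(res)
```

x=-2: not >2, res = 1+1 = 2
x=4: >2, res = 2*2+4 = 8
x=9: >2, res = 8*2+9 = 25
x=9: >2, res = 25*2+9 = 59
x=1: not >2, res = 59+1 = 60
x=10: >2, res = 60*2+10 = 130
x=8: >2, res = 130*2+8 = 268

268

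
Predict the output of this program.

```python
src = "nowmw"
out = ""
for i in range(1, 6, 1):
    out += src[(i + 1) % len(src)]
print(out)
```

i=1: add src[2]='w' → 'w'
i=2: add src[3]='m' → 'wm'
i=3: add src[4]='w' → 'wmw'
i=4: add src[0]='n' → 'wmwn'
i=5: add src[1]='o' → 'wmwno'

wmwno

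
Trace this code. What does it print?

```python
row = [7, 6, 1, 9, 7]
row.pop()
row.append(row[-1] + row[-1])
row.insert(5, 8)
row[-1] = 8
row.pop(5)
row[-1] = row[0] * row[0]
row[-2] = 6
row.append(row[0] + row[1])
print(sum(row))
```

pop() removes 7 → [7, 6, 1, 9]
append row[-1]+row[-1] = 9+9 = 18 → [7, 6, 1, 9, 18]
insert 8 at 5 → [7, 6, 1, 9, 18, 8]
row[-1] = 8 → [7, 6, 1, 9, 18, 8]
pop(5) removes 8 → [7, 6, 1, 9, 18]
row[-1] = row[0]*row[0] = 7*7 = 49 → [7, 6, 1, 9, 49]
row[-2] = 6 → [7, 6, 1, 6, 49]
append row[0]+row[1] = 7+6 = 13 → [7, 6, 1, 6, 49, 13]
sum = 82

82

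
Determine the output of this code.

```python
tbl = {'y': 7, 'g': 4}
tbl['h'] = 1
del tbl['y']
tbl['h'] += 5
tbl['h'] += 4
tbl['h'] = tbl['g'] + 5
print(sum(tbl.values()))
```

tbl['h'] = 1 → {'y': 7, 'g': 4, 'h': 1}
del 'y' → {'g': 4, 'h': 1}
tbl['h'] = 1+5 = 6 → {'g': 4, 'h': 6}
tbl['h'] = 6+4 = 10 → {'g': 4, 'h': 10}
tbl['h'] = tbl['g']+5 = 9 → {'g': 4, 'h': 9}
sum of values = 13

13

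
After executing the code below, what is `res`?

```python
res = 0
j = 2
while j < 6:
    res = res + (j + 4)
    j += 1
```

30

j=2: res = 0+6 = 6
j=3: res = 6+7 = 13
j=4: res = 13+8 = 21
j=5: res = 21+9 = 30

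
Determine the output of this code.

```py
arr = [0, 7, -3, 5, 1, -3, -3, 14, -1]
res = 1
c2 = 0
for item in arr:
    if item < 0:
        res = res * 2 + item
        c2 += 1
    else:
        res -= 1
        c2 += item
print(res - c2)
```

item=0: not <0, res = 1-1 = 0; c2=0
item=7: not <0, res = 0-1 = -1; c2=7
item=-3: <0, res = (-1)*2+(-3) = -5; c2=8
item=5: not <0, res = (-5)-1 = -6; c2=13
item=1: not <0, res = (-6)-1 = -7; c2=14
item=-3: <0, res = (-7)*2+(-3) = -17; c2=15
item=-3: <0, res = (-17)*2+(-3) = -37; c2=16
item=14: not <0, res = (-37)-1 = -38; c2=30
item=-1: <0, res = (-38)*2+(-1) = -77; c2=31
res-c2 = (-77)-31 = -108

-108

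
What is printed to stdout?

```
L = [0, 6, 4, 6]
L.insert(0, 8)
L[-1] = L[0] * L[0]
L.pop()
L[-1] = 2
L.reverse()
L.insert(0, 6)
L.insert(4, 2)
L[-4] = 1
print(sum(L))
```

19

insert 8 at 0 → [8, 0, 6, 4, 6]
L[-1] = L[0]*L[0] = 8*8 = 64 → [8, 0, 6, 4, 64]
pop() removes 64 → [8, 0, 6, 4]
L[-1] = 2 → [8, 0, 6, 2]
reverse → [2, 6, 0, 8]
insert 6 at 0 → [6, 2, 6, 0, 8]
insert 2 at 4 → [6, 2, 6, 0, 2, 8]
L[-4] = 1 → [6, 2, 1, 0, 2, 8]
sum = 19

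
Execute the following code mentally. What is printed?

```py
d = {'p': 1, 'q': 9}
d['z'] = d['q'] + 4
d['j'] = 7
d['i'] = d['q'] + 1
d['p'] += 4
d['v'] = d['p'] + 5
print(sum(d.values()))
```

d['z'] = d['q']+4 = 13 → {'p': 1, 'q': 9, 'z': 13}
d['j'] = 7 → {'p': 1, 'q': 9, 'z': 13, 'j': 7}
d['i'] = d['q']+1 = 10 → {'p': 1, 'q': 9, 'z': 13, 'j': 7, 'i': 10}
d['p'] = 1+4 = 5 → {'p': 5, 'q': 9, 'z': 13, 'j': 7, 'i': 10}
d['v'] = d['p']+5 = 10 → {'p': 5, 'q': 9, 'z': 13, 'j': 7, 'i': 10, 'v': 10}
sum of values = 54

54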